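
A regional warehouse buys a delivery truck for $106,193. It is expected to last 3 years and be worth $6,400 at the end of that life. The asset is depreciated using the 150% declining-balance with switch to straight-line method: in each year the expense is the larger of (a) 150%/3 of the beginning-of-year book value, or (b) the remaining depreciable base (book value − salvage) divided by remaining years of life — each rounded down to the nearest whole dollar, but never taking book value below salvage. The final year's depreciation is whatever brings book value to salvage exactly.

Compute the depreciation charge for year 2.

$26,548

Depreciable base = $106,193 − $6,400 = $99,793.
Year 1: DB = ⌊$106,193 × 150%/3⌋ = $53,096; SL = ⌊$99,793/3⌋ = $33,264 → take DB $53,096. Book value $53,097.
Year 2: DB = ⌊$53,097 × 150%/3⌋ = $26,548; SL = ⌊$46,697/2⌋ = $23,348 → take DB $26,548. Book value $26,549.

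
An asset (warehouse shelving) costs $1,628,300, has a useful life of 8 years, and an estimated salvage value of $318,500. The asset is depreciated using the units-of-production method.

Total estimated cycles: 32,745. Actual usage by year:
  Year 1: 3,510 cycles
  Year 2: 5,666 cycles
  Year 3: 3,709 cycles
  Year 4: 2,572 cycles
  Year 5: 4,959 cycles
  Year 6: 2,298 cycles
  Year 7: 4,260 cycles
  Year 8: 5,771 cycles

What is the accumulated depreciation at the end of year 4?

$618,280

Depreciable base = $1,628,300 − $318,500 = $1,309,800.
Rate = $1,309,800 / 32,745 cycles = $40 per cycle.
Year 1: 3,510 × $40 = $140,400. Book value $1,487,900.
Year 2: 5,666 × $40 = $226,640. Book value $1,261,260.
Year 3: 3,709 × $40 = $148,360. Book value $1,112,900.
Year 4: 2,572 × $40 = $102,880. Book value $1,010,020.
Accumulated through year 4 = $1,628,300 − $1,010,020 = $618,280.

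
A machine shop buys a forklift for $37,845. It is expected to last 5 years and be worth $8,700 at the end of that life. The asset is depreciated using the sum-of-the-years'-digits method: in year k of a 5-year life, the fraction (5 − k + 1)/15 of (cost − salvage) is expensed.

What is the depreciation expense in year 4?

Depreciable base = $37,845 − $8,700 = $29,145.
Sum of the years' digits = 5+4+3+2+1 = 15.
Year 1: $29,145 × 5/15 = $9,715. Book value $28,130.
Year 2: $29,145 × 4/15 = $7,772. Book value $20,358.
Year 3: $29,145 × 3/15 = $5,829. Book value $14,529.
Year 4: $29,145 × 2/15 = $3,886. Book value $10,643.

$3,886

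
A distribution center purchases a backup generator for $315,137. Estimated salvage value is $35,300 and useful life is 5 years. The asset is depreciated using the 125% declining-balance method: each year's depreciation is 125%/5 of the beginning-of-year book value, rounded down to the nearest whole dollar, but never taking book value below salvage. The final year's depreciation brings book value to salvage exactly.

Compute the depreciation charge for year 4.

$33,237

Depreciable base = $315,137 − $35,300 = $279,837.
Year 1: ⌊$315,137 × 125%/5⌋ = $78,784. Book value $236,353.
Year 2: ⌊$236,353 × 125%/5⌋ = $59,088. Book value $177,265.
Year 3: ⌊$177,265 × 125%/5⌋ = $44,316. Book value $132,949.
Year 4: ⌊$132,949 × 125%/5⌋ = $33,237. Book value $99,712.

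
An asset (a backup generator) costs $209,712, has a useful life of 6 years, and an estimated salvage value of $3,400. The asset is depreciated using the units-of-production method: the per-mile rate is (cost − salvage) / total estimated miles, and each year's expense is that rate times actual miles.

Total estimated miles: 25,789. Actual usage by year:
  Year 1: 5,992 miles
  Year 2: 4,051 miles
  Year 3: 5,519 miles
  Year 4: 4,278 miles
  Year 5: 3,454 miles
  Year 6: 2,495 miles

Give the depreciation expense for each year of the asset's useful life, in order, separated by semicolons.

$47,936; $32,408; $44,152; $34,224; $27,632; $19,960

Depreciable base = $209,712 − $3,400 = $206,312.
Rate = $206,312 / 25,789 miles = $8 per mile.
Year 1: 5,992 × $8 = $47,936. Book value $161,776.
Year 2: 4,051 × $8 = $32,408. Book value $129,368.
Year 3: 5,519 × $8 = $44,152. Book value $85,216.
Year 4: 4,278 × $8 = $34,224. Book value $50,992.
Year 5: 3,454 × $8 = $27,632. Book value $23,360.
Year 6: 2,495 × $8 = $19,960. Book value $3,400.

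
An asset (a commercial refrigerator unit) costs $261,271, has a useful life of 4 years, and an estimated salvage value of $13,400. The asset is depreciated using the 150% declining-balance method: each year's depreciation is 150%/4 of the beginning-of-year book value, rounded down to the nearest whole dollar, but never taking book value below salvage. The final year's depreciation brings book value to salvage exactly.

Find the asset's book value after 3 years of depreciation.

$63,788

Depreciable base = $261,271 − $13,400 = $247,871.
Year 1: ⌊$261,271 × 150%/4⌋ = $97,976. Book value $163,295.
Year 2: ⌊$163,295 × 150%/4⌋ = $61,235. Book value $102,060.
Year 3: ⌊$102,060 × 150%/4⌋ = $38,272. Book value $63,788.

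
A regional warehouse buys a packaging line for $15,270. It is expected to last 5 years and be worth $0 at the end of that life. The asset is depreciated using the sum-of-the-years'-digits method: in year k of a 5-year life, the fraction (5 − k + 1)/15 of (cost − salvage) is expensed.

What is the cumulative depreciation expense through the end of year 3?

Depreciable base = $15,270 − $0 = $15,270.
Sum of the years' digits = 5+4+3+2+1 = 15.
Year 1: $15,270 × 5/15 = $5,090. Book value $10,180.
Year 2: $15,270 × 4/15 = $4,072. Book value $6,108.
Year 3: $15,270 × 3/15 = $3,054. Book value $3,054.
Accumulated through year 3 = $15,270 − $3,054 = $12,216.

$12,216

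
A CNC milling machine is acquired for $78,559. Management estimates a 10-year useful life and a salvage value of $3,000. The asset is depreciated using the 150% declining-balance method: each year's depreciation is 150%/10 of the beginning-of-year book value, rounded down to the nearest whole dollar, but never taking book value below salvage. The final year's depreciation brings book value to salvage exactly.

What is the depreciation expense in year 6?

Depreciable base = $78,559 − $3,000 = $75,559.
Year 1: ⌊$78,559 × 150%/10⌋ = $11,783. Book value $66,776.
Year 2: ⌊$66,776 × 150%/10⌋ = $10,016. Book value $56,760.
Year 3: ⌊$56,760 × 150%/10⌋ = $8,514. Book value $48,246.
Year 4: ⌊$48,246 × 150%/10⌋ = $7,236. Book value $41,010.
Year 5: ⌊$41,010 × 150%/10⌋ = $6,151. Book value $34,859.
Year 6: ⌊$34,859 × 150%/10⌋ = $5,228. Book value $29,631.

$5,228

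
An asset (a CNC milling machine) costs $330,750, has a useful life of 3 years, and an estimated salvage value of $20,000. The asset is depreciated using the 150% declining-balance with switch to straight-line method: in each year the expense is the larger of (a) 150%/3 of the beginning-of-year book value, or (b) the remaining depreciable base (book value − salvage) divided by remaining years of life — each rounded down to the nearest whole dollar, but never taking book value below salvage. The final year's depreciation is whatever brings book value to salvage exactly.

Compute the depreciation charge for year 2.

Depreciable base = $330,750 − $20,000 = $310,750.
Year 1: DB = ⌊$330,750 × 150%/3⌋ = $165,375; SL = ⌊$310,750/3⌋ = $103,583 → take DB $165,375. Book value $165,375.
Year 2: DB = ⌊$165,375 × 150%/3⌋ = $82,687; SL = ⌊$145,375/2⌋ = $72,687 → take DB $82,687. Book value $82,688.

$82,687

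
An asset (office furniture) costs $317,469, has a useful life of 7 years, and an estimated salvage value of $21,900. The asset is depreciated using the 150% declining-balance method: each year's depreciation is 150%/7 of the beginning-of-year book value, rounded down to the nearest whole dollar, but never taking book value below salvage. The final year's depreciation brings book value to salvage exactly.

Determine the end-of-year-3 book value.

Depreciable base = $317,469 − $21,900 = $295,569.
Year 1: ⌊$317,469 × 150%/7⌋ = $68,029. Book value $249,440.
Year 2: ⌊$249,440 × 150%/7⌋ = $53,451. Book value $195,989.
Year 3: ⌊$195,989 × 150%/7⌋ = $41,997. Book value $153,992.

$153,992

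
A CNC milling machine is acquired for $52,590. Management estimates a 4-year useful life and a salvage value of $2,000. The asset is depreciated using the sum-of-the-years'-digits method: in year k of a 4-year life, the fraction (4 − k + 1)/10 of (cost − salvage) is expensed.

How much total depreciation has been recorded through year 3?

$45,531

Depreciable base = $52,590 − $2,000 = $50,590.
Sum of the years' digits = 4+3+2+1 = 10.
Year 1: $50,590 × 4/10 = $20,236. Book value $32,354.
Year 2: $50,590 × 3/10 = $15,177. Book value $17,177.
Year 3: $50,590 × 2/10 = $10,118. Book value $7,059.
Accumulated through year 3 = $52,590 − $7,059 = $45,531.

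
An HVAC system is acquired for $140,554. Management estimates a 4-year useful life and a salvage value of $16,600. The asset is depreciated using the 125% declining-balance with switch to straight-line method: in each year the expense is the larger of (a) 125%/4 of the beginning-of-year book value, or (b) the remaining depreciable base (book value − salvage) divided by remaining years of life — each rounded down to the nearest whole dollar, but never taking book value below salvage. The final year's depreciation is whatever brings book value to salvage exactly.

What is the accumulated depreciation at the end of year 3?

Depreciable base = $140,554 − $16,600 = $123,954.
Year 1: DB = ⌊$140,554 × 125%/4⌋ = $43,923; SL = ⌊$123,954/4⌋ = $30,988 → take DB $43,923. Book value $96,631.
Year 2: DB = ⌊$96,631 × 125%/4⌋ = $30,197; SL = ⌊$80,031/3⌋ = $26,677 → take DB $30,197. Book value $66,434.
Year 3: DB = ⌊$66,434 × 125%/4⌋ = $20,760; SL = ⌊$49,834/2⌋ = $24,917 → take SL $24,917. Book value $41,517.
Accumulated through year 3 = $140,554 − $41,517 = $99,037.

$99,037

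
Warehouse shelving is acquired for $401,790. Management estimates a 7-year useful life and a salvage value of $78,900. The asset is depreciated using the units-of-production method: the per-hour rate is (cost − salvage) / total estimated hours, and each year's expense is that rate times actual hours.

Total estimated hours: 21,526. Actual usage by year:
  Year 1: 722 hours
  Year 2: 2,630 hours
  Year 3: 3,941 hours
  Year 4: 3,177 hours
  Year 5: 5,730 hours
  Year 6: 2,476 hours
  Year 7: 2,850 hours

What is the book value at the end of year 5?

$158,790

Depreciable base = $401,790 − $78,900 = $322,890.
Rate = $322,890 / 21,526 hours = $15 per hour.
Year 1: 722 × $15 = $10,830. Book value $390,960.
Year 2: 2,630 × $15 = $39,450. Book value $351,510.
Year 3: 3,941 × $15 = $59,115. Book value $292,395.
Year 4: 3,177 × $15 = $47,655. Book value $244,740.
Year 5: 5,730 × $15 = $85,950. Book value $158,790.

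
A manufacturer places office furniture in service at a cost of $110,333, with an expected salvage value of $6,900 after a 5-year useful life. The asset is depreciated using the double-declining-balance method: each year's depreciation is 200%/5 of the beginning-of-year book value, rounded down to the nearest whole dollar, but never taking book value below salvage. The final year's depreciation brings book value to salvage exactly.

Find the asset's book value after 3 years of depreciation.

$23,832

Depreciable base = $110,333 − $6,900 = $103,433.
Year 1: ⌊$110,333 × 200%/5⌋ = $44,133. Book value $66,200.
Year 2: ⌊$66,200 × 200%/5⌋ = $26,480. Book value $39,720.
Year 3: ⌊$39,720 × 200%/5⌋ = $15,888. Book value $23,832.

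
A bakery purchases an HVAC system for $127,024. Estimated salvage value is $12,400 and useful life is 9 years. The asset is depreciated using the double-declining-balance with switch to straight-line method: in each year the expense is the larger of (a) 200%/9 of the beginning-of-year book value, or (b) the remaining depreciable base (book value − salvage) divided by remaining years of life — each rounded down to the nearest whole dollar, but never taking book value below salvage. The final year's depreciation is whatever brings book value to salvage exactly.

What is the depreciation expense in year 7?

$6,249

Depreciable base = $127,024 − $12,400 = $114,624.
Year 1: DB = ⌊$127,024 × 200%/9⌋ = $28,227; SL = ⌊$114,624/9⌋ = $12,736 → take DB $28,227. Book value $98,797.
Year 2: DB = ⌊$98,797 × 200%/9⌋ = $21,954; SL = ⌊$86,397/8⌋ = $10,799 → take DB $21,954. Book value $76,843.
Year 3: DB = ⌊$76,843 × 200%/9⌋ = $17,076; SL = ⌊$64,443/7⌋ = $9,206 → take DB $17,076. Book value $59,767.
Year 4: DB = ⌊$59,767 × 200%/9⌋ = $13,281; SL = ⌊$47,367/6⌋ = $7,894 → take DB $13,281. Book value $46,486.
Year 5: DB = ⌊$46,486 × 200%/9⌋ = $10,330; SL = ⌊$34,086/5⌋ = $6,817 → take DB $10,330. Book value $36,156.
Year 6: DB = ⌊$36,156 × 200%/9⌋ = $8,034; SL = ⌊$23,756/4⌋ = $5,939 → take DB $8,034. Book value $28,122.
Year 7: DB = ⌊$28,122 × 200%/9⌋ = $6,249; SL = ⌊$15,722/3⌋ = $5,240 → take DB $6,249. Book value $21,873.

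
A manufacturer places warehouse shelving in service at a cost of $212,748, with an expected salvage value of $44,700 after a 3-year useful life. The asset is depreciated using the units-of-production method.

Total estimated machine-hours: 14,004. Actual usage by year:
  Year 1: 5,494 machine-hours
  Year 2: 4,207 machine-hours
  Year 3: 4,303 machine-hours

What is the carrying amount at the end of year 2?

$96,336

Depreciable base = $212,748 − $44,700 = $168,048.
Rate = $168,048 / 14,004 machine-hours = $12 per machine-hour.
Year 1: 5,494 × $12 = $65,928. Book value $146,820.
Year 2: 4,207 × $12 = $50,484. Book value $96,336.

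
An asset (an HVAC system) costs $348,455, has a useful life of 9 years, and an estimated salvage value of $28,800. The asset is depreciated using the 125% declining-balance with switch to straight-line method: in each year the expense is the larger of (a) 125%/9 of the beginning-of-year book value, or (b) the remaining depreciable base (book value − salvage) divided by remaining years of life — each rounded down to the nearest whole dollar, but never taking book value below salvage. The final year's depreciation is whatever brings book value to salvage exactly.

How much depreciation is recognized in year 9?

Depreciable base = $348,455 − $28,800 = $319,655.
Year 1: DB = ⌊$348,455 × 125%/9⌋ = $48,396; SL = ⌊$319,655/9⌋ = $35,517 → take DB $48,396. Book value $300,059.
Year 2: DB = ⌊$300,059 × 125%/9⌋ = $41,674; SL = ⌊$271,259/8⌋ = $33,907 → take DB $41,674. Book value $258,385.
Year 3: DB = ⌊$258,385 × 125%/9⌋ = $35,886; SL = ⌊$229,585/7⌋ = $32,797 → take DB $35,886. Book value $222,499.
Year 4: DB = ⌊$222,499 × 125%/9⌋ = $30,902; SL = ⌊$193,699/6⌋ = $32,283 → take SL $32,283. Book value $190,216.
Year 5: DB = ⌊$190,216 × 125%/9⌋ = $26,418; SL = ⌊$161,416/5⌋ = $32,283 → take SL $32,283. Book value $157,933.
Year 6: DB = ⌊$157,933 × 125%/9⌋ = $21,935; SL = ⌊$129,133/4⌋ = $32,283 → take SL $32,283. Book value $125,650.
Year 7: DB = ⌊$125,650 × 125%/9⌋ = $17,451; SL = ⌊$96,850/3⌋ = $32,283 → take SL $32,283. Book value $93,367.
Year 8: DB = ⌊$93,367 × 125%/9⌋ = $12,967; SL = ⌊$64,567/2⌋ = $32,283 → take SL $32,283. Book value $61,084.
Year 9 (final): $61,084 − $28,800 = $32,284. Book value $28,800.

$32,284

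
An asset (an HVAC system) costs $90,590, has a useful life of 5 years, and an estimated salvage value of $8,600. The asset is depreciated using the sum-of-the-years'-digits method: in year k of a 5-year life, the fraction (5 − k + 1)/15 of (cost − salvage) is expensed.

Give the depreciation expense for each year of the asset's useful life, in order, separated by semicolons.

Depreciable base = $90,590 − $8,600 = $81,990.
Sum of the years' digits = 5+4+3+2+1 = 15.
Year 1: $81,990 × 5/15 = $27,330. Book value $63,260.
Year 2: $81,990 × 4/15 = $21,864. Book value $41,396.
Year 3: $81,990 × 3/15 = $16,398. Book value $24,998.
Year 4: $81,990 × 2/15 = $10,932. Book value $14,066.
Year 5: $81,990 × 1/15 = $5,466. Book value $8,600.

$27,330; $21,864; $16,398; $10,932; $5,466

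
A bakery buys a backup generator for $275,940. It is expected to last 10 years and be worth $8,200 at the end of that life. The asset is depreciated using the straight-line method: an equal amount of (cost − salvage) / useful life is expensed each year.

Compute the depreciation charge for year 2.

$26,774

Depreciable base = $275,940 − $8,200 = $267,740.
Annual expense = $267,740 / 10 = $26,774.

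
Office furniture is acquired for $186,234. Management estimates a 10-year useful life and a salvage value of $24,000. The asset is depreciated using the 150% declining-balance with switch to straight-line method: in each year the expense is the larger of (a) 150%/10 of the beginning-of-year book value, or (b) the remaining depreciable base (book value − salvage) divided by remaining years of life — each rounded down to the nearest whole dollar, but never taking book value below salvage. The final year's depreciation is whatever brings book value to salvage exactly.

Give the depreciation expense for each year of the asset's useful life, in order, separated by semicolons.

$27,935; $23,744; $20,183; $17,155; $14,582; $12,395; $11,560; $11,560; $11,560; $11,560

Depreciable base = $186,234 − $24,000 = $162,234.
Year 1: DB = ⌊$186,234 × 150%/10⌋ = $27,935; SL = ⌊$162,234/10⌋ = $16,223 → take DB $27,935. Book value $158,299.
Year 2: DB = ⌊$158,299 × 150%/10⌋ = $23,744; SL = ⌊$134,299/9⌋ = $14,922 → take DB $23,744. Book value $134,555.
Year 3: DB = ⌊$134,555 × 150%/10⌋ = $20,183; SL = ⌊$110,555/8⌋ = $13,819 → take DB $20,183. Book value $114,372.
Year 4: DB = ⌊$114,372 × 150%/10⌋ = $17,155; SL = ⌊$90,372/7⌋ = $12,910 → take DB $17,155. Book value $97,217.
Year 5: DB = ⌊$97,217 × 150%/10⌋ = $14,582; SL = ⌊$73,217/6⌋ = $12,202 → take DB $14,582. Book value $82,635.
Year 6: DB = ⌊$82,635 × 150%/10⌋ = $12,395; SL = ⌊$58,635/5⌋ = $11,727 → take DB $12,395. Book value $70,240.
Year 7: DB = ⌊$70,240 × 150%/10⌋ = $10,536; SL = ⌊$46,240/4⌋ = $11,560 → take SL $11,560. Book value $58,680.
Year 8: DB = ⌊$58,680 × 150%/10⌋ = $8,802; SL = ⌊$34,680/3⌋ = $11,560 → take SL $11,560. Book value $47,120.
Year 9: DB = ⌊$47,120 × 150%/10⌋ = $7,068; SL = ⌊$23,120/2⌋ = $11,560 → take SL $11,560. Book value $35,560.
Year 10 (final): $35,560 − $24,000 = $11,560. Book value $24,000.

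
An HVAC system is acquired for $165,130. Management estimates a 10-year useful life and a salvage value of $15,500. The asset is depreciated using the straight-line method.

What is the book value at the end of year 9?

$30,463

Depreciable base = $165,130 − $15,500 = $149,630.
Annual expense = $149,630 / 10 = $14,963.
End of year 1: book value $150,167.
End of year 2: book value $135,204.
End of year 3: book value $120,241.
End of year 4: book value $105,278.
End of year 5: book value $90,315.
End of year 6: book value $75,352.
End of year 7: book value $60,389.
End of year 8: book value $45,426.
End of year 9: book value $30,463.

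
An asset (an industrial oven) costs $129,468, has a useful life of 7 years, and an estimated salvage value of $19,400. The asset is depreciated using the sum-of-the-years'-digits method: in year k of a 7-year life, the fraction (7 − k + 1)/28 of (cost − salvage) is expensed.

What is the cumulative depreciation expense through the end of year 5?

$98,275

Depreciable base = $129,468 − $19,400 = $110,068.
Sum of the years' digits = 7+6+5+4+3+2+1 = 28.
Year 1: $110,068 × 7/28 = $27,517. Book value $101,951.
Year 2: $110,068 × 6/28 = $23,586. Book value $78,365.
Year 3: $110,068 × 5/28 = $19,655. Book value $58,710.
Year 4: $110,068 × 4/28 = $15,724. Book value $42,986.
Year 5: $110,068 × 3/28 = $11,793. Book value $31,193.
Accumulated through year 5 = $129,468 − $31,193 = $98,275.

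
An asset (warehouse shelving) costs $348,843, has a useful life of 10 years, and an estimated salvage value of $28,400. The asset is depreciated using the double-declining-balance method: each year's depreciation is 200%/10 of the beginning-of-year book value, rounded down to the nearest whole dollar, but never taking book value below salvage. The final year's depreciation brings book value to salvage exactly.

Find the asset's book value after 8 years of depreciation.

$58,528

Depreciable base = $348,843 − $28,400 = $320,443.
Year 1: ⌊$348,843 × 200%/10⌋ = $69,768. Book value $279,075.
Year 2: ⌊$279,075 × 200%/10⌋ = $55,815. Book value $223,260.
Year 3: ⌊$223,260 × 200%/10⌋ = $44,652. Book value $178,608.
Year 4: ⌊$178,608 × 200%/10⌋ = $35,721. Book value $142,887.
Year 5: ⌊$142,887 × 200%/10⌋ = $28,577. Book value $114,310.
Year 6: ⌊$114,310 × 200%/10⌋ = $22,862. Book value $91,448.
Year 7: ⌊$91,448 × 200%/10⌋ = $18,289. Book value $73,159.
Year 8: ⌊$73,159 × 200%/10⌋ = $14,631. Book value $58,528.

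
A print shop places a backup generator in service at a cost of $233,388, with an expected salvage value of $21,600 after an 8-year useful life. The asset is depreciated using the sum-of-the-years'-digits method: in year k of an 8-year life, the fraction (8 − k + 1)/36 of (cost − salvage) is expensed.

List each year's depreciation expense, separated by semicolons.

Depreciable base = $233,388 − $21,600 = $211,788.
Sum of the years' digits = 8+7+6+5+4+3+2+1 = 36.
Year 1: $211,788 × 8/36 = $47,064. Book value $186,324.
Year 2: $211,788 × 7/36 = $41,181. Book value $145,143.
Year 3: $211,788 × 6/36 = $35,298. Book value $109,845.
Year 4: $211,788 × 5/36 = $29,415. Book value $80,430.
Year 5: $211,788 × 4/36 = $23,532. Book value $56,898.
Year 6: $211,788 × 3/36 = $17,649. Book value $39,249.
Year 7: $211,788 × 2/36 = $11,766. Book value $27,483.
Year 8: $211,788 × 1/36 = $5,883. Book value $21,600.

$47,064; $41,181; $35,298; $29,415; $23,532; $17,649; $11,766; $5,883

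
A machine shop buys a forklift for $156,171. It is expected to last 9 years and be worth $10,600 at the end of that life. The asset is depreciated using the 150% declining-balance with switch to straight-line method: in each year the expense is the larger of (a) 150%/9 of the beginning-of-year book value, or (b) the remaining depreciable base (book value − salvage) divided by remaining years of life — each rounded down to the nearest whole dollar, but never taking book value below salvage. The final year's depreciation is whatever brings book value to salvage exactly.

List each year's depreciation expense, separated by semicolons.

$26,028; $21,690; $18,075; $15,063; $12,943; $12,943; $12,943; $12,943; $12,943

Depreciable base = $156,171 − $10,600 = $145,571.
Year 1: DB = ⌊$156,171 × 150%/9⌋ = $26,028; SL = ⌊$145,571/9⌋ = $16,174 → take DB $26,028. Book value $130,143.
Year 2: DB = ⌊$130,143 × 150%/9⌋ = $21,690; SL = ⌊$119,543/8⌋ = $14,942 → take DB $21,690. Book value $108,453.
Year 3: DB = ⌊$108,453 × 150%/9⌋ = $18,075; SL = ⌊$97,853/7⌋ = $13,979 → take DB $18,075. Book value $90,378.
Year 4: DB = ⌊$90,378 × 150%/9⌋ = $15,063; SL = ⌊$79,778/6⌋ = $13,296 → take DB $15,063. Book value $75,315.
Year 5: DB = ⌊$75,315 × 150%/9⌋ = $12,552; SL = ⌊$64,715/5⌋ = $12,943 → take SL $12,943. Book value $62,372.
Year 6: DB = ⌊$62,372 × 150%/9⌋ = $10,395; SL = ⌊$51,772/4⌋ = $12,943 → take SL $12,943. Book value $49,429.
Year 7: DB = ⌊$49,429 × 150%/9⌋ = $8,238; SL = ⌊$38,829/3⌋ = $12,943 → take SL $12,943. Book value $36,486.
Year 8: DB = ⌊$36,486 × 150%/9⌋ = $6,081; SL = ⌊$25,886/2⌋ = $12,943 → take SL $12,943. Book value $23,543.
Year 9 (final): $23,543 − $10,600 = $12,943. Book value $10,600.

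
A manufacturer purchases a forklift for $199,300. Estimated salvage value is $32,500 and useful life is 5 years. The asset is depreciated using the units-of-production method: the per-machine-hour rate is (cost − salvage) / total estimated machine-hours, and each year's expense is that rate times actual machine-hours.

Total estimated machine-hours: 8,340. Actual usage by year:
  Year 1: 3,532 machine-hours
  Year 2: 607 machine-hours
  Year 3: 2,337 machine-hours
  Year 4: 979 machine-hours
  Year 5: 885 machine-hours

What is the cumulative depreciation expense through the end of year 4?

$149,100

Depreciable base = $199,300 − $32,500 = $166,800.
Rate = $166,800 / 8,340 machine-hours = $20 per machine-hour.
Year 1: 3,532 × $20 = $70,640. Book value $128,660.
Year 2: 607 × $20 = $12,140. Book value $116,520.
Year 3: 2,337 × $20 = $46,740. Book value $69,780.
Year 4: 979 × $20 = $19,580. Book value $50,200.
Accumulated through year 4 = $199,300 − $50,200 = $149,100.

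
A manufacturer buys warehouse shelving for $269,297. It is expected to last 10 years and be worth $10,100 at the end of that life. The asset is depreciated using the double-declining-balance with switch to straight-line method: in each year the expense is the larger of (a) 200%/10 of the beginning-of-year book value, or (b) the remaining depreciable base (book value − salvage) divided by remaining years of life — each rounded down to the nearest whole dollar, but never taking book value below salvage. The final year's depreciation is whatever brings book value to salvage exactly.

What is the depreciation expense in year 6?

$17,648

Depreciable base = $269,297 − $10,100 = $259,197.
Year 1: DB = ⌊$269,297 × 200%/10⌋ = $53,859; SL = ⌊$259,197/10⌋ = $25,919 → take DB $53,859. Book value $215,438.
Year 2: DB = ⌊$215,438 × 200%/10⌋ = $43,087; SL = ⌊$205,338/9⌋ = $22,815 → take DB $43,087. Book value $172,351.
Year 3: DB = ⌊$172,351 × 200%/10⌋ = $34,470; SL = ⌊$162,251/8⌋ = $20,281 → take DB $34,470. Book value $137,881.
Year 4: DB = ⌊$137,881 × 200%/10⌋ = $27,576; SL = ⌊$127,781/7⌋ = $18,254 → take DB $27,576. Book value $110,305.
Year 5: DB = ⌊$110,305 × 200%/10⌋ = $22,061; SL = ⌊$100,205/6⌋ = $16,700 → take DB $22,061. Book value $88,244.
Year 6: DB = ⌊$88,244 × 200%/10⌋ = $17,648; SL = ⌊$78,144/5⌋ = $15,628 → take DB $17,648. Book value $70,596.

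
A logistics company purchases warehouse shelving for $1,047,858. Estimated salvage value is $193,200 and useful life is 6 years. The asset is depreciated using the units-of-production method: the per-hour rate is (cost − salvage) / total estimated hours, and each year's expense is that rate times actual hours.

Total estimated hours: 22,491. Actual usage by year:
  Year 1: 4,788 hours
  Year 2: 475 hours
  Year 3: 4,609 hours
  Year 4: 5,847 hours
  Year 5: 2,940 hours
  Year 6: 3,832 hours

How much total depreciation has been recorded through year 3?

Depreciable base = $1,047,858 − $193,200 = $854,658.
Rate = $854,658 / 22,491 hours = $38 per hour.
Year 1: 4,788 × $38 = $181,944. Book value $865,914.
Year 2: 475 × $38 = $18,050. Book value $847,864.
Year 3: 4,609 × $38 = $175,142. Book value $672,722.
Accumulated through year 3 = $1,047,858 − $672,722 = $375,136.

$375,136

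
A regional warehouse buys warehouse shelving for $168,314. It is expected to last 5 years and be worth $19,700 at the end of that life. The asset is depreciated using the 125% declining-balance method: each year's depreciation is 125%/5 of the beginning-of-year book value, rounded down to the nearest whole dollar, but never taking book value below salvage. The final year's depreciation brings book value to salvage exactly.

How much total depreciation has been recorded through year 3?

Depreciable base = $168,314 − $19,700 = $148,614.
Year 1: ⌊$168,314 × 125%/5⌋ = $42,078. Book value $126,236.
Year 2: ⌊$126,236 × 125%/5⌋ = $31,559. Book value $94,677.
Year 3: ⌊$94,677 × 125%/5⌋ = $23,669. Book value $71,008.
Accumulated through year 3 = $168,314 − $71,008 = $97,306.

$97,306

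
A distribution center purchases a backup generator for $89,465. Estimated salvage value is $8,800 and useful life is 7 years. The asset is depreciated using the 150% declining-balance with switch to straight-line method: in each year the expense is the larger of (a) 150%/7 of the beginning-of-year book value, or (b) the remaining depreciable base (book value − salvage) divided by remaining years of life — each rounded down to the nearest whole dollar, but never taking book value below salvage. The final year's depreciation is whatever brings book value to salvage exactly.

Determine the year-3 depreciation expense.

$11,835

Depreciable base = $89,465 − $8,800 = $80,665.
Year 1: DB = ⌊$89,465 × 150%/7⌋ = $19,171; SL = ⌊$80,665/7⌋ = $11,523 → take DB $19,171. Book value $70,294.
Year 2: DB = ⌊$70,294 × 150%/7⌋ = $15,063; SL = ⌊$61,494/6⌋ = $10,249 → take DB $15,063. Book value $55,231.
Year 3: DB = ⌊$55,231 × 150%/7⌋ = $11,835; SL = ⌊$46,431/5⌋ = $9,286 → take DB $11,835. Book value $43,396.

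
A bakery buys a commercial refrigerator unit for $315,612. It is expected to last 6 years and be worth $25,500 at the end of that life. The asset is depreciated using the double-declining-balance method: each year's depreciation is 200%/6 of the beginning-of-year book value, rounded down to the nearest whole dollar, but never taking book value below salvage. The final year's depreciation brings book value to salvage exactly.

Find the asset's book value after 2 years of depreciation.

Depreciable base = $315,612 − $25,500 = $290,112.
Year 1: ⌊$315,612 × 200%/6⌋ = $105,204. Book value $210,408.
Year 2: ⌊$210,408 × 200%/6⌋ = $70,136. Book value $140,272.

$140,272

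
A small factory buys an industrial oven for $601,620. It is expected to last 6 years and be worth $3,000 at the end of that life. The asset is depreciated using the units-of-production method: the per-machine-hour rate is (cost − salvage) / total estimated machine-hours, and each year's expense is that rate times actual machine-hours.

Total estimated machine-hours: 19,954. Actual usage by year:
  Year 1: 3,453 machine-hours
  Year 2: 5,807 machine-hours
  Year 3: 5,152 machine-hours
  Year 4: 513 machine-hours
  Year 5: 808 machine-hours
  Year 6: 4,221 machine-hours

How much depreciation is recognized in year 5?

$24,240

Depreciable base = $601,620 − $3,000 = $598,620.
Rate = $598,620 / 19,954 machine-hours = $30 per machine-hour.
Year 1: 3,453 × $30 = $103,590. Book value $498,030.
Year 2: 5,807 × $30 = $174,210. Book value $323,820.
Year 3: 5,152 × $30 = $154,560. Book value $169,260.
Year 4: 513 × $30 = $15,390. Book value $153,870.
Year 5: 808 × $30 = $24,240. Book value $129,630.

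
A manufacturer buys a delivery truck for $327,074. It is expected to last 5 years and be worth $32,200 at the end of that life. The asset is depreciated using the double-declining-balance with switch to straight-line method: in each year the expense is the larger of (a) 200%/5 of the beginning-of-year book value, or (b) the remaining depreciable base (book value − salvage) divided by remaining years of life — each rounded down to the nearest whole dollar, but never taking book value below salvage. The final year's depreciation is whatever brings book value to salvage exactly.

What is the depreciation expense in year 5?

$10,190

Depreciable base = $327,074 − $32,200 = $294,874.
Year 1: DB = ⌊$327,074 × 200%/5⌋ = $130,829; SL = ⌊$294,874/5⌋ = $58,974 → take DB $130,829. Book value $196,245.
Year 2: DB = ⌊$196,245 × 200%/5⌋ = $78,498; SL = ⌊$164,045/4⌋ = $41,011 → take DB $78,498. Book value $117,747.
Year 3: DB = ⌊$117,747 × 200%/5⌋ = $47,098; SL = ⌊$85,547/3⌋ = $28,515 → take DB $47,098. Book value $70,649.
Year 4: DB = ⌊$70,649 × 200%/5⌋ = $28,259; SL = ⌊$38,449/2⌋ = $19,224 → take DB $28,259. Book value $42,390.
Year 5 (final): $42,390 − $32,200 = $10,190. Book value $32,200.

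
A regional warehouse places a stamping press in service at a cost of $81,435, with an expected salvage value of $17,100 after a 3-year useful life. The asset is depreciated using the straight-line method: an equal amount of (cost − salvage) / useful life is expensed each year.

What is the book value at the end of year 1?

$59,990

Depreciable base = $81,435 − $17,100 = $64,335.
Annual expense = $64,335 / 3 = $21,445.
End of year 1: book value $59,990.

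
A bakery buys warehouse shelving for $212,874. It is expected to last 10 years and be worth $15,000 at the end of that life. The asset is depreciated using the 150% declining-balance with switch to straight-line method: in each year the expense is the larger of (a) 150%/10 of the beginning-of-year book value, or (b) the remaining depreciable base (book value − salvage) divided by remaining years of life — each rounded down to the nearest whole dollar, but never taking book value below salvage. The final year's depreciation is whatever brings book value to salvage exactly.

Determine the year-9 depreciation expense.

$15,891

Depreciable base = $212,874 − $15,000 = $197,874.
Year 1: DB = ⌊$212,874 × 150%/10⌋ = $31,931; SL = ⌊$197,874/10⌋ = $19,787 → take DB $31,931. Book value $180,943.
Year 2: DB = ⌊$180,943 × 150%/10⌋ = $27,141; SL = ⌊$165,943/9⌋ = $18,438 → take DB $27,141. Book value $153,802.
Year 3: DB = ⌊$153,802 × 150%/10⌋ = $23,070; SL = ⌊$138,802/8⌋ = $17,350 → take DB $23,070. Book value $130,732.
Year 4: DB = ⌊$130,732 × 150%/10⌋ = $19,609; SL = ⌊$115,732/7⌋ = $16,533 → take DB $19,609. Book value $111,123.
Year 5: DB = ⌊$111,123 × 150%/10⌋ = $16,668; SL = ⌊$96,123/6⌋ = $16,020 → take DB $16,668. Book value $94,455.
Year 6: DB = ⌊$94,455 × 150%/10⌋ = $14,168; SL = ⌊$79,455/5⌋ = $15,891 → take SL $15,891. Book value $78,564.
Year 7: DB = ⌊$78,564 × 150%/10⌋ = $11,784; SL = ⌊$63,564/4⌋ = $15,891 → take SL $15,891. Book value $62,673.
Year 8: DB = ⌊$62,673 × 150%/10⌋ = $9,400; SL = ⌊$47,673/3⌋ = $15,891 → take SL $15,891. Book value $46,782.
Year 9: DB = ⌊$46,782 × 150%/10⌋ = $7,017; SL = ⌊$31,782/2⌋ = $15,891 → take SL $15,891. Book value $30,891.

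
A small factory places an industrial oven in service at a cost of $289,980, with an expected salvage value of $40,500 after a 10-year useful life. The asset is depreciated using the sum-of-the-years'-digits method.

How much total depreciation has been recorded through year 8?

Depreciable base = $289,980 − $40,500 = $249,480.
Sum of the years' digits = 10+9+8+7+6+5+4+3+2+1 = 55.
Year 1: $249,480 × 10/55 = $45,360. Book value $244,620.
Year 2: $249,480 × 9/55 = $40,824. Book value $203,796.
Year 3: $249,480 × 8/55 = $36,288. Book value $167,508.
Year 4: $249,480 × 7/55 = $31,752. Book value $135,756.
Year 5: $249,480 × 6/55 = $27,216. Book value $108,540.
Year 6: $249,480 × 5/55 = $22,680. Book value $85,860.
Year 7: $249,480 × 4/55 = $18,144. Book value $67,716.
Year 8: $249,480 × 3/55 = $13,608. Book value $54,108.
Accumulated through year 8 = $289,980 − $54,108 = $235,872.

$235,872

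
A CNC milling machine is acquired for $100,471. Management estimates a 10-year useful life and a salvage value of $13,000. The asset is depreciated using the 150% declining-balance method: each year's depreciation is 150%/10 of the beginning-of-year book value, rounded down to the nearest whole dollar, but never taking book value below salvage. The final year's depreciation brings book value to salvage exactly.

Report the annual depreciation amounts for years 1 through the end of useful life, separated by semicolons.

$15,070; $12,810; $10,888; $9,255; $7,867; $6,687; $5,684; $4,831; $4,106; $10,273

Depreciable base = $100,471 − $13,000 = $87,471.
Year 1: ⌊$100,471 × 150%/10⌋ = $15,070. Book value $85,401.
Year 2: ⌊$85,401 × 150%/10⌋ = $12,810. Book value $72,591.
Year 3: ⌊$72,591 × 150%/10⌋ = $10,888. Book value $61,703.
Year 4: ⌊$61,703 × 150%/10⌋ = $9,255. Book value $52,448.
Year 5: ⌊$52,448 × 150%/10⌋ = $7,867. Book value $44,581.
Year 6: ⌊$44,581 × 150%/10⌋ = $6,687. Book value $37,894.
Year 7: ⌊$37,894 × 150%/10⌋ = $5,684. Book value $32,210.
Year 8: ⌊$32,210 × 150%/10⌋ = $4,831. Book value $27,379.
Year 9: ⌊$27,379 × 150%/10⌋ = $4,106. Book value $23,273.
Year 10 (final): $23,273 − $13,000 = $10,273. Book value $13,000.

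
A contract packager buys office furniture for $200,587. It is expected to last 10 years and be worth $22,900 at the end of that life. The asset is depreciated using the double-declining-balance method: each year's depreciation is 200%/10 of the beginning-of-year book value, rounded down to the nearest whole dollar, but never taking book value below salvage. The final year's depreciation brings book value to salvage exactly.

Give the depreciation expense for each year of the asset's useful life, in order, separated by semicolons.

Depreciable base = $200,587 − $22,900 = $177,687.
Year 1: ⌊$200,587 × 200%/10⌋ = $40,117. Book value $160,470.
Year 2: ⌊$160,470 × 200%/10⌋ = $32,094. Book value $128,376.
Year 3: ⌊$128,376 × 200%/10⌋ = $25,675. Book value $102,701.
Year 4: ⌊$102,701 × 200%/10⌋ = $20,540. Book value $82,161.
Year 5: ⌊$82,161 × 200%/10⌋ = $16,432. Book value $65,729.
Year 6: ⌊$65,729 × 200%/10⌋ = $13,145. Book value $52,584.
Year 7: ⌊$52,584 × 200%/10⌋ = $10,516. Book value $42,068.
Year 8: ⌊$42,068 × 200%/10⌋ = $8,413. Book value $33,655.
Year 9: ⌊$33,655 × 200%/10⌋ = $6,731. Book value $26,924.
Year 10 (final): $26,924 − $22,900 = $4,024. Book value $22,900.

$40,117; $32,094; $25,675; $20,540; $16,432; $13,145; $10,516; $8,413; $6,731; $4,024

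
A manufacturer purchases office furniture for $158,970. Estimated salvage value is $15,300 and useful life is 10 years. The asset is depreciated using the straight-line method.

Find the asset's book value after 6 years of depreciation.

Depreciable base = $158,970 − $15,300 = $143,670.
Annual expense = $143,670 / 10 = $14,367.
End of year 1: book value $144,603.
End of year 2: book value $130,236.
End of year 3: book value $115,869.
End of year 4: book value $101,502.
End of year 5: book value $87,135.
End of year 6: book value $72,768.

$72,768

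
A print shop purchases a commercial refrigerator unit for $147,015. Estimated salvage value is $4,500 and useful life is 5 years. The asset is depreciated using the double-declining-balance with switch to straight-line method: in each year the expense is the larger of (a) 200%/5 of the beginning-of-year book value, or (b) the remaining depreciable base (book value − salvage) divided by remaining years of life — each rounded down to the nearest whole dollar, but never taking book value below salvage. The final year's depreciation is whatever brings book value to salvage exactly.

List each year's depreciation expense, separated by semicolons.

Depreciable base = $147,015 − $4,500 = $142,515.
Year 1: DB = ⌊$147,015 × 200%/5⌋ = $58,806; SL = ⌊$142,515/5⌋ = $28,503 → take DB $58,806. Book value $88,209.
Year 2: DB = ⌊$88,209 × 200%/5⌋ = $35,283; SL = ⌊$83,709/4⌋ = $20,927 → take DB $35,283. Book value $52,926.
Year 3: DB = ⌊$52,926 × 200%/5⌋ = $21,170; SL = ⌊$48,426/3⌋ = $16,142 → take DB $21,170. Book value $31,756.
Year 4: DB = ⌊$31,756 × 200%/5⌋ = $12,702; SL = ⌊$27,256/2⌋ = $13,628 → take SL $13,628. Book value $18,128.
Year 5 (final): $18,128 − $4,500 = $13,628. Book value $4,500.

$58,806; $35,283; $21,170; $13,628; $13,628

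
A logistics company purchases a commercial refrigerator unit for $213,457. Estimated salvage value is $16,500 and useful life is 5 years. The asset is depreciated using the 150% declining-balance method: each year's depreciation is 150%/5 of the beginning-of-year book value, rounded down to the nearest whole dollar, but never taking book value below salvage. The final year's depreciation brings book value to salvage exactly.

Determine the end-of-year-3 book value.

$73,216

Depreciable base = $213,457 − $16,500 = $196,957.
Year 1: ⌊$213,457 × 150%/5⌋ = $64,037. Book value $149,420.
Year 2: ⌊$149,420 × 150%/5⌋ = $44,826. Book value $104,594.
Year 3: ⌊$104,594 × 150%/5⌋ = $31,378. Book value $73,216.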